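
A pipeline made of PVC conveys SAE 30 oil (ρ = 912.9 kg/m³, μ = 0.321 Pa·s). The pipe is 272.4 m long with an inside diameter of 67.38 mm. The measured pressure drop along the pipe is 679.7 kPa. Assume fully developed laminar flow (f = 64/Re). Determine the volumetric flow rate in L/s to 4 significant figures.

Q ≈ 3.933 L/s

For laminar flow, f = 64/Re with Re = ρVD/μ, so Darcy-Weisbach reduces to ΔP = 32μLV/D². Solving for V: V = ΔP·D²/(32μL) = 6.797e+05·(0.06738)²/(32·0.321·272.4) = 1.103 m/s.
Check: Re = ρVD/μ = 912.9·1.103·0.06738/0.321 = 211.3 < 2300, so the laminar assumption holds.
Q = V·A = 1.103·(π/4·0.06738²) = 0.003933 m³/s = 3.933 L/s.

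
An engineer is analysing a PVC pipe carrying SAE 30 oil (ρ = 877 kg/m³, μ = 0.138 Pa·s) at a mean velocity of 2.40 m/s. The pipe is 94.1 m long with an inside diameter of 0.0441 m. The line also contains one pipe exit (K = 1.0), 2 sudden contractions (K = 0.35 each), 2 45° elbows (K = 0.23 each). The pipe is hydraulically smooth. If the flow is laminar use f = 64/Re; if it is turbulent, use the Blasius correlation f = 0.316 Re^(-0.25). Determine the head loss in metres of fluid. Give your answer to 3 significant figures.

h_f ≈ 60.2 m

Reynolds number Re = ρVD/μ = 877 · 2.4 · 0.0441 / 0.138 = 672.6.
Re < 2300 → laminar flow, so f = 64/Re = 64/672.6 = 0.09515 (the turbulent correlation is not needed).
Total minor-loss coefficient ΣK = 1·1 + 2·0.35 + 2·0.23 = 2.16.
ΔP = [f·L/D + ΣK]·(ρV²/2) = [0.09515·94.1/0.0441 + 2.16]·(877·2.4²/2) = [203 + 2.16]·2526 = 5.183e+05 Pa.
Head loss h_f = ΔP/(ρg) = 5.183e+05/(877·9.81) = 60.2 m.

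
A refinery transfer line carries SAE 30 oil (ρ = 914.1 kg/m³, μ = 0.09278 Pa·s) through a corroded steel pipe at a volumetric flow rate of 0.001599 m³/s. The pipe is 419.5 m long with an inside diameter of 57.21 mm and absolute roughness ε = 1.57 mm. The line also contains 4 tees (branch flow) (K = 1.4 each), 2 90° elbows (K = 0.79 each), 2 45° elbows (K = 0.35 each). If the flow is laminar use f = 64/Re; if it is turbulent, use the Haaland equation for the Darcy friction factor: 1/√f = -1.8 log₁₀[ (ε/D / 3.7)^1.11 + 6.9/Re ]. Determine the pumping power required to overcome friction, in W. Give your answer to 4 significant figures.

Cross-sectional area A = πD²/4 = π(0.05721)²/4 = 0.002571 m²; mean velocity V = Q/A = 0.001599/0.002571 = 0.622 m/s.
Reynolds number Re = ρVD/μ = 914.1 · 0.622 · 0.05721 / 0.0928 = 350.6.
Re < 2300 → laminar flow, so f = 64/Re = 64/350.6 = 0.1825 (the turbulent correlation is not needed).
Total minor-loss coefficient ΣK = 4·1.4 + 2·0.79 + 2·0.35 = 7.88.
ΔP = [f·L/D + ΣK]·(ρV²/2) = [0.1825·419.5/0.05721 + 7.88]·(914.1·0.622²/2) = [1338 + 7.88]·176.8 = 2.381e+05 Pa.
Pumping power P = QΔP = 0.001599·2.381e+05 = 380.72 W = 380.7 W.

P ≈ 380.7 W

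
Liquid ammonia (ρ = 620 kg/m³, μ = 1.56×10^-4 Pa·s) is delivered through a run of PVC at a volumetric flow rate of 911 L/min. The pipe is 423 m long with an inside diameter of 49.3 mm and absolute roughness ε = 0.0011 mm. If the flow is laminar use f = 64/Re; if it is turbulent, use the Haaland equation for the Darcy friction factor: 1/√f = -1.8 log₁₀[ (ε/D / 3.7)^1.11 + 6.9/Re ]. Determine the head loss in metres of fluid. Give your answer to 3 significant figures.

Q = 911 L/min = 911/60000 = 0.01518 m³/s.
Cross-sectional area A = πD²/4 = π(0.0493)²/4 = 0.001909 m²; mean velocity V = Q/A = 0.01518/0.001909 = 7.954 m/s.
Reynolds number Re = ρVD/μ = 620 · 7.954 · 0.0493 / 0.000156 = 1.558e+06.
Re > 4000 → turbulent. Relative roughness ε/D = 1.1e-06/0.0493 = 2.23e-05. Haaland: 1/√f = -1.8 log₁₀[(2.23e-05/3.7)^1.11 + 6.9/1.558e+06] = -1.8 log₁₀[1.61e-06 + 4.43e-06] = 9.395, so f = 0.01133.
Darcy-Weisbach: ΔP = f(L/D)(ρV²/2) = 0.01133·(423/0.0493)·(620·7.954²/2) = 0.01133·8580·1.961e+04 = 1.907e+06 Pa.
Head loss h_f = ΔP/(ρg) = 1.907e+06/(620·9.81) = 313 m.

h_f ≈ 313 m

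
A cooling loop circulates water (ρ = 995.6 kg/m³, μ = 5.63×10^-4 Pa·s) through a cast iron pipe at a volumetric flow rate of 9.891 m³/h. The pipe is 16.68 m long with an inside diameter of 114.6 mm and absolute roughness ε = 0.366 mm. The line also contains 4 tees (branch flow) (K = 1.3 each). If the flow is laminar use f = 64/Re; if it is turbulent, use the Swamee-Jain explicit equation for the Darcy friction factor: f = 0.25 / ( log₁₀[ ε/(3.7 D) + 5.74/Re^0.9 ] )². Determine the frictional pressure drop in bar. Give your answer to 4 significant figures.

ΔP ≈ 0.003335 bar

Q = 9.891 m³/h = 9.891/3600 = 0.002747 m³/s.
Cross-sectional area A = πD²/4 = π(0.1146)²/4 = 0.01031 m²; mean velocity V = Q/A = 0.002747/0.01031 = 0.2664 m/s.
Reynolds number Re = ρVD/μ = 995.6 · 0.2664 · 0.1146 / 0.000563 = 5.398e+04.
Re > 4000 → turbulent. Relative roughness ε/D = 0.000366/0.1146 = 0.00319. Swamee-Jain: f = 0.25/(log₁₀[0.00319/3.7 + 5.74/5.398e+04^0.9])² = 0.25/(log₁₀[0.000863 + 0.000316])² = 0.25/(-2.928)² = 0.02915.
Total minor-loss coefficient ΣK = 4·1.3 = 5.2.
ΔP = [f·L/D + ΣK]·(ρV²/2) = [0.02915·16.68/0.1146 + 5.2]·(995.6·0.2664²/2) = [4.243 + 5.2]·35.32 = 333.5 Pa.
ΔP = 333.5 Pa = 0.003335 bar.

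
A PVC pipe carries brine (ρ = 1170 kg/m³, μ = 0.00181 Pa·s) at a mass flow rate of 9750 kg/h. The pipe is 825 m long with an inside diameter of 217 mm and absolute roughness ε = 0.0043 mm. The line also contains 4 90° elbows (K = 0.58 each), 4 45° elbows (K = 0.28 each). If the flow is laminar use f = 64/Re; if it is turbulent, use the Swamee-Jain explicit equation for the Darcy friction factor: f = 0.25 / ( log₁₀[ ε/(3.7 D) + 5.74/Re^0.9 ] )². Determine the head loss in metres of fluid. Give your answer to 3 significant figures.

ṁ = 9750 kg/h = 9750/3600 = 2.708 kg/s.
A = πD²/4 = π(0.217)²/4 = 0.03698 m²; mean velocity V = ṁ/(ρA) = 2.708/(1170 · 0.03698) = 0.06259 m/s.
Reynolds number Re = ρVD/μ = 1170 · 0.06259 · 0.217 / 0.00181 = 8780.
Re > 4000 → turbulent. Relative roughness ε/D = 4.3e-06/0.217 = 1.98e-05. Swamee-Jain: f = 0.25/(log₁₀[1.98e-05/3.7 + 5.74/8780^0.9])² = 0.25/(log₁₀[5.36e-06 + 0.00162])² = 0.25/(-2.789)² = 0.03214.
Total minor-loss coefficient ΣK = 4·0.58 + 4·0.28 = 3.44.
ΔP = [f·L/D + ΣK]·(ρV²/2) = [0.03214·825/0.217 + 3.44]·(1170·0.06259²/2) = [122.2 + 3.44]·2.292 = 288 Pa.
Head loss h_f = ΔP/(ρg) = 288/(1170·9.81) = 0.0251 m.

h_f ≈ 0.0251 m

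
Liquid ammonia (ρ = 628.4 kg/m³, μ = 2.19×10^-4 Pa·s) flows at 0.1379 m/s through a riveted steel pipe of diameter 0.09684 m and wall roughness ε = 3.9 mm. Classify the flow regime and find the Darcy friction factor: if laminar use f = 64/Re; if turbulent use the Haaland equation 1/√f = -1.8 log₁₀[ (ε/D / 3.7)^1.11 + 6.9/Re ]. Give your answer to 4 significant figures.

f ≈ 0.06570

Re = ρVD/μ = 628.4·0.1379·0.09684/0.000219 = 3.832e+04.
Re > 4000 → turbulent. ε/D = 0.0039/0.09684 = 0.0403; Haaland: 1/√f = -1.8 log₁₀[0.00662 + 0.00018] = 3.901, so f = 0.0657.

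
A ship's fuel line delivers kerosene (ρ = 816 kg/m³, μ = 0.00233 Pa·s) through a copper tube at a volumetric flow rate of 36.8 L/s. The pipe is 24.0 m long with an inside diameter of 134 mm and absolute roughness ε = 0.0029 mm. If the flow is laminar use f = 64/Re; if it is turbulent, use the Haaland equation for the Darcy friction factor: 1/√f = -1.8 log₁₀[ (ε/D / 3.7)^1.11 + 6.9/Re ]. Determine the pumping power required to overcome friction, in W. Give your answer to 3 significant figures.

P ≈ 315 W

Q = 36.8 L/s = 36.8/1000 = 0.0368 m³/s.
Cross-sectional area A = πD²/4 = π(0.134)²/4 = 0.0141 m²; mean velocity V = Q/A = 0.0368/0.0141 = 2.609 m/s.
Reynolds number Re = ρVD/μ = 816 · 2.609 · 0.134 / 0.00233 = 1.225e+05.
Re > 4000 → turbulent. Relative roughness ε/D = 2.9e-06/0.134 = 2.16e-05. Haaland: 1/√f = -1.8 log₁₀[(2.16e-05/3.7)^1.11 + 6.9/1.225e+05] = -1.8 log₁₀[1.55e-06 + 5.63e-05] = 7.627, so f = 0.01719.
Darcy-Weisbach: ΔP = f(L/D)(ρV²/2) = 0.01719·(24/0.134)·(816·2.609²/2) = 0.01719·179.1·2778 = 8553 Pa.
Pumping power P = QΔP = 0.0368·8553 = 314.8 W = 315 W.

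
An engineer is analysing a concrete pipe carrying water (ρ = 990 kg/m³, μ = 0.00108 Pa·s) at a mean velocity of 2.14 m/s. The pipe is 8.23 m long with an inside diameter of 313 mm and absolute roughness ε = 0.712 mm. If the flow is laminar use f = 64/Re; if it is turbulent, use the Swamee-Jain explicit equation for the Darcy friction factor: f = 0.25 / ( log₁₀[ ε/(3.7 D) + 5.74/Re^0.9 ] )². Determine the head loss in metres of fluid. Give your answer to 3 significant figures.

h_f ≈ 0.151 m

Reynolds number Re = ρVD/μ = 990 · 2.14 · 0.313 / 0.00108 = 6.14e+05.
Re > 4000 → turbulent. Relative roughness ε/D = 0.000712/0.313 = 0.00227. Swamee-Jain: f = 0.25/(log₁₀[0.00227/3.7 + 5.74/6.14e+05^0.9])² = 0.25/(log₁₀[0.000615 + 3.54e-05])² = 0.25/(-3.187)² = 0.02461.
Darcy-Weisbach: ΔP = f(L/D)(ρV²/2) = 0.02461·(8.23/0.313)·(990·2.14²/2) = 0.02461·26.29·2267 = 1467 Pa.
Head loss h_f = ΔP/(ρg) = 1467/(990·9.81) = 0.151 m.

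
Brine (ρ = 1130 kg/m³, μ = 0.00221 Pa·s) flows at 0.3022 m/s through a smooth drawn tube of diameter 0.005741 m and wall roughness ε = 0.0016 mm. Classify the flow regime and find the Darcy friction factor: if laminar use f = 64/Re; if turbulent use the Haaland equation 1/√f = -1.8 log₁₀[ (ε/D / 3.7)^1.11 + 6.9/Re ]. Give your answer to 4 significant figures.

f ≈ 0.07215

Re = ρVD/μ = 1130·0.3022·0.005741/0.00221 = 887.1.
Re < 2300 → laminar, so f = 64/Re = 0.07215 (roughness is irrelevant in laminar flow).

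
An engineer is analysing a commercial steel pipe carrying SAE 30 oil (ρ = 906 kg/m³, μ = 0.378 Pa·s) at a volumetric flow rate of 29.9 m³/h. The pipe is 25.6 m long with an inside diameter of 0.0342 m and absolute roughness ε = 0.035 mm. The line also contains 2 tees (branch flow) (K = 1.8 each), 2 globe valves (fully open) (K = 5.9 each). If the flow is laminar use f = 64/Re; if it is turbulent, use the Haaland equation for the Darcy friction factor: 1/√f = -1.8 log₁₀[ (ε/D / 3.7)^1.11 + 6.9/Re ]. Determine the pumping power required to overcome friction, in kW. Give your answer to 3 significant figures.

P ≈ 24.6 kW

Q = 29.9 m³/h = 29.9/3600 = 0.008306 m³/s.
Cross-sectional area A = πD²/4 = π(0.0342)²/4 = 0.0009186 m²; mean velocity V = Q/A = 0.008306/0.0009186 = 9.041 m/s.
Reynolds number Re = ρVD/μ = 906 · 9.041 · 0.0342 / 0.378 = 741.1.
Re < 2300 → laminar flow, so f = 64/Re = 64/741.1 = 0.08636 (the turbulent correlation is not needed).
Total minor-loss coefficient ΣK = 2·1.8 + 2·5.9 = 15.4.
ΔP = [f·L/D + ΣK]·(ρV²/2) = [0.08636·25.6/0.0342 + 15.4]·(906·9.041²/2) = [64.64 + 15.4]·3.703e+04 = 2.964e+06 Pa.
Pumping power P = QΔP = 0.008306·2.964e+06 = 24620 W = 24.6 kW.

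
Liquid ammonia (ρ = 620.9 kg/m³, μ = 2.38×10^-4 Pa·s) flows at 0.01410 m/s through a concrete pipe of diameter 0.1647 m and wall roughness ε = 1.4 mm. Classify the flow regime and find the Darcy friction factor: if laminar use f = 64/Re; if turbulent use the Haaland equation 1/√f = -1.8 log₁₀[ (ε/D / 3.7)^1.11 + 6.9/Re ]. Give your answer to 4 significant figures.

f ≈ 0.04445

Re = ρVD/μ = 620.9·0.0141·0.1647/0.000238 = 6058.
Re > 4000 → turbulent. ε/D = 0.0014/0.1647 = 0.0085; Haaland: 1/√f = -1.8 log₁₀[0.00118 + 0.00114] = 4.743, so f = 0.04445.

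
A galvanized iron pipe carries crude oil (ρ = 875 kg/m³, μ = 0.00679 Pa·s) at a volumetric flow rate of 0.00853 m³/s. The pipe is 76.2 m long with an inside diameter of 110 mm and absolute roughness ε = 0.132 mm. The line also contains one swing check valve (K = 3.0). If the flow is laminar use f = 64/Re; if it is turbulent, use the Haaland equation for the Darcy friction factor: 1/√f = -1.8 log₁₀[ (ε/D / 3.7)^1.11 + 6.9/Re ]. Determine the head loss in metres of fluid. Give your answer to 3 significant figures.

Cross-sectional area A = πD²/4 = π(0.11)²/4 = 0.009503 m²; mean velocity V = Q/A = 0.00853/0.009503 = 0.8976 m/s.
Reynolds number Re = ρVD/μ = 875 · 0.8976 · 0.11 / 0.00679 = 1.272e+04.
Re > 4000 → turbulent. Relative roughness ε/D = 0.000132/0.11 = 0.0012. Haaland: 1/√f = -1.8 log₁₀[(0.0012/3.7)^1.11 + 6.9/1.272e+04] = -1.8 log₁₀[0.000134 + 0.000542] = 5.706, so f = 0.03072.
Total minor-loss coefficient ΣK = 1·3 = 3.
ΔP = [f·L/D + ΣK]·(ρV²/2) = [0.03072·76.2/0.11 + 3]·(875·0.8976²/2) = [21.28 + 3]·352.5 = 8558 Pa.
Head loss h_f = ΔP/(ρg) = 8558/(875·9.81) = 0.997 m.

h_f ≈ 0.997 m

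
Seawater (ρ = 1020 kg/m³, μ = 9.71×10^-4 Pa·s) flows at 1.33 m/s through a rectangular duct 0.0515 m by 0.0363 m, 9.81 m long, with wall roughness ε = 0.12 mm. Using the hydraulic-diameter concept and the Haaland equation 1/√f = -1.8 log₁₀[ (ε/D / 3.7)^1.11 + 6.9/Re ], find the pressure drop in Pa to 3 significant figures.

Hydraulic diameter D_h = 4A/P = 4·(0.0515·0.0363)/(2·(0.0515+0.0363)) = 0.007478/0.1756 = 0.04258 m.
Re = ρVD_h/μ = 1020·1.33·0.04258/0.000971 = 5.95e+04.
ε/D_h = 0.00012/0.04258 = 0.00282; Haaland gives 1/√f = -1.8 log₁₀[0.000346+0.000116] = 6.004, so f = 0.02774.
ΔP = f(L/D_h)(ρV²/2) = 0.02774·9.81/0.04258·902.1 = 5765 Pa.

ΔP ≈ 5760 Pa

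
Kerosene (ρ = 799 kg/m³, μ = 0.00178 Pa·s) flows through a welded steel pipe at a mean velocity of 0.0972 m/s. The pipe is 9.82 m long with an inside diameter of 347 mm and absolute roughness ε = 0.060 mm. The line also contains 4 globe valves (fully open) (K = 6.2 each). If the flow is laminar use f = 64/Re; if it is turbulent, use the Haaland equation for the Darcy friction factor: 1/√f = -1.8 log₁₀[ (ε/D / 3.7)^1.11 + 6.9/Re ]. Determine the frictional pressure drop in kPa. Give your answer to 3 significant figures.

Reynolds number Re = ρVD/μ = 799 · 0.0972 · 0.347 / 0.00178 = 1.514e+04.
Re > 4000 → turbulent. Relative roughness ε/D = 6e-05/0.347 = 0.000173. Haaland: 1/√f = -1.8 log₁₀[(0.000173/3.7)^1.11 + 6.9/1.514e+04] = -1.8 log₁₀[1.56e-05 + 0.000456] = 5.988, so f = 0.02789.
Total minor-loss coefficient ΣK = 4·6.2 = 24.8.
ΔP = [f·L/D + ΣK]·(ρV²/2) = [0.02789·9.82/0.347 + 24.8]·(799·0.0972²/2) = [0.7893 + 24.8]·3.774 = 96.58 Pa.
ΔP = 96.58 Pa = 0.0966 kPa.

ΔP ≈ 0.0966 kPa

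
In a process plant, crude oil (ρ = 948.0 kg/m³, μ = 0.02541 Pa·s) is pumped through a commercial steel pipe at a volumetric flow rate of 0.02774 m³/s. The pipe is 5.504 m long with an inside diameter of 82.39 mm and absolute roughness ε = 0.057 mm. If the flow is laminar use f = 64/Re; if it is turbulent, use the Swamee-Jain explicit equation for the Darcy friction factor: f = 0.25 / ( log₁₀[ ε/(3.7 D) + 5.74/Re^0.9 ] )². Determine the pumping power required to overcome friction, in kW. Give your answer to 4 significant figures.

Cross-sectional area A = πD²/4 = π(0.08239)²/4 = 0.005331 m²; mean velocity V = Q/A = 0.02774/0.005331 = 5.203 m/s.
Reynolds number Re = ρVD/μ = 948 · 5.203 · 0.08239 / 0.0254 = 1.599e+04.
Re > 4000 → turbulent. Relative roughness ε/D = 5.7e-05/0.08239 = 0.000692. Swamee-Jain: f = 0.25/(log₁₀[0.000692/3.7 + 5.74/1.599e+04^0.9])² = 0.25/(log₁₀[0.000187 + 0.000945])² = 0.25/(-2.946)² = 0.0288.
Darcy-Weisbach: ΔP = f(L/D)(ρV²/2) = 0.0288·(5.504/0.08239)·(948·5.203²/2) = 0.0288·66.8·1.283e+04 = 2.469e+04 Pa.
Pumping power P = QΔP = 0.02774·2.469e+04 = 684.91 W = 0.6849 kW.

P ≈ 0.6849 kW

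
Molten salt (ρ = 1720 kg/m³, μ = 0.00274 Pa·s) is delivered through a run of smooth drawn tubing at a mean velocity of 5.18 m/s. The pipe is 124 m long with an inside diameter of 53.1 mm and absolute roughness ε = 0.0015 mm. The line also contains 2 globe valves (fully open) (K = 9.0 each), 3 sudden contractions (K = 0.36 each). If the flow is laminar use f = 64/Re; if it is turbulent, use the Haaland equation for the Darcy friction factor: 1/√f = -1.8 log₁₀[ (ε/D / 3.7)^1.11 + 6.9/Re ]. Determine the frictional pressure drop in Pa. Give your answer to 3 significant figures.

ΔP ≈ 1.31×10^6 Pa

Reynolds number Re = ρVD/μ = 1720 · 5.18 · 0.0531 / 0.00274 = 1.727e+05.
Re > 4000 → turbulent. Relative roughness ε/D = 1.5e-06/0.0531 = 2.82e-05. Haaland: 1/√f = -1.8 log₁₀[(2.82e-05/3.7)^1.11 + 6.9/1.727e+05] = -1.8 log₁₀[2.09e-06 + 4e-05] = 7.877, so f = 0.01612.
Total minor-loss coefficient ΣK = 2·9 + 3·0.36 = 19.1.
ΔP = [f·L/D + ΣK]·(ρV²/2) = [0.01612·124/0.0531 + 19.1]·(1720·5.18²/2) = [37.63 + 19.1]·2.308e+04 = 1.309e+06 Pa.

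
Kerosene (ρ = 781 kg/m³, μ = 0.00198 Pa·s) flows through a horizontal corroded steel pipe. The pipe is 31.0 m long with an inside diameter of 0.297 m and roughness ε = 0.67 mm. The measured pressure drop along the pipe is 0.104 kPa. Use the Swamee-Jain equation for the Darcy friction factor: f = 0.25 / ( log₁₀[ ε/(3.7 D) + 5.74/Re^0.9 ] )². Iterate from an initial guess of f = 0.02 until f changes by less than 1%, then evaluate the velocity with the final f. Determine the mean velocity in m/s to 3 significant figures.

Rearranging Darcy-Weisbach: V = √(2·ΔP·D/(f·L·ρ)). With ε/D = 0.00067/0.297 = 0.00226, iterate starting from f = 0.02:
  f = 0.02 → V = √(2·104·0.297/(0.02·31·781)) = 0.3572 m/s; Re = ρVD/μ = 4.184e+04; f → 0.02784
  f = 0.02784 → V = 0.3028 m/s; Re = 3.547e+04; f → 0.02834
  f = 0.02834 → V = 0.3001 m/s; Re = 3.515e+04; f → 0.02837
Converged (Δf/f < 1%). With the final f = 0.02837: V = √(2·104·0.297/(0.02837·31·781)) = 0.2999 m/s.

V ≈ 0.300 m/s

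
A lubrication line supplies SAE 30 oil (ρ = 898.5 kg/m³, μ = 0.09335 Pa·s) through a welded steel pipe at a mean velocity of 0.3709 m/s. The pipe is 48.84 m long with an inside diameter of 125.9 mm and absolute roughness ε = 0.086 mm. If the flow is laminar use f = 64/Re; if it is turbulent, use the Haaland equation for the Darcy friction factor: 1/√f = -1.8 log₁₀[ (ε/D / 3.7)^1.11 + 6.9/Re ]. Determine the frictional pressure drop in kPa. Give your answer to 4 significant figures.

ΔP ≈ 3.414 kPa

Reynolds number Re = ρVD/μ = 898.5 · 0.3709 · 0.1259 / 0.0934 = 449.5.
Re < 2300 → laminar flow, so f = 64/Re = 64/449.5 = 0.1424 (the turbulent correlation is not needed).
Darcy-Weisbach: ΔP = f(L/D)(ρV²/2) = 0.1424·(48.84/0.1259)·(898.5·0.3709²/2) = 0.1424·387.9·61.8 = 3414 Pa.
ΔP = 3414 Pa = 3.414 kPa.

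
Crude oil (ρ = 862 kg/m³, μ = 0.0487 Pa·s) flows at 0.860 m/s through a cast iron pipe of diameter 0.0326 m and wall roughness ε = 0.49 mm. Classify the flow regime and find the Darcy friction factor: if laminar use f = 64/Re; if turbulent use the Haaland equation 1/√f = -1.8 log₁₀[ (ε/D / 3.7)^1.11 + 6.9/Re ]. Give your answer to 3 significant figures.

f ≈ 0.129

Re = ρVD/μ = 862·0.86·0.0326/0.0487 = 496.2.
Re < 2300 → laminar, so f = 64/Re = 0.129 (roughness is irrelevant in laminar flow).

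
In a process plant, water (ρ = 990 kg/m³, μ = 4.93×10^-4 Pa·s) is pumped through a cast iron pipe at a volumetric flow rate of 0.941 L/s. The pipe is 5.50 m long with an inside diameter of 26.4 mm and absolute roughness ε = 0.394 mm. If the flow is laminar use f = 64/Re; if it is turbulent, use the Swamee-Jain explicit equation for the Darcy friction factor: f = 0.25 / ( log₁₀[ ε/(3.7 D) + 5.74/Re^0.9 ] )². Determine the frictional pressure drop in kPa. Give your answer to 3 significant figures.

Q = 0.941 L/s = 0.941/1000 = 0.000941 m³/s.
Cross-sectional area A = πD²/4 = π(0.0264)²/4 = 0.0005474 m²; mean velocity V = Q/A = 0.000941/0.0005474 = 1.719 m/s.
Reynolds number Re = ρVD/μ = 990 · 1.719 · 0.0264 / 0.000493 = 9.113e+04.
Re > 4000 → turbulent. Relative roughness ε/D = 0.000394/0.0264 = 0.0149. Swamee-Jain: f = 0.25/(log₁₀[0.0149/3.7 + 5.74/9.113e+04^0.9])² = 0.25/(log₁₀[0.00403 + 0.000197])² = 0.25/(-2.374)² = 0.04437.
Darcy-Weisbach: ΔP = f(L/D)(ρV²/2) = 0.04437·(5.5/0.0264)·(990·1.719²/2) = 0.04437·208.3·1463 = 1.352e+04 Pa.
ΔP = 1.352e+04 Pa = 13.5 kPa.

ΔP ≈ 13.5 kPa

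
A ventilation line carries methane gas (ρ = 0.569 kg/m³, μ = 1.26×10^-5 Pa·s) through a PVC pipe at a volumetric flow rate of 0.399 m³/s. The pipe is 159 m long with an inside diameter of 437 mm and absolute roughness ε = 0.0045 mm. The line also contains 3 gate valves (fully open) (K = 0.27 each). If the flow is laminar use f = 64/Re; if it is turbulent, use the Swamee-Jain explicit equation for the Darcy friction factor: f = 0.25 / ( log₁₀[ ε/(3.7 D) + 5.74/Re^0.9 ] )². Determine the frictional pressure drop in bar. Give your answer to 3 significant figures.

Cross-sectional area A = πD²/4 = π(0.437)²/4 = 0.15 m²; mean velocity V = Q/A = 0.399/0.15 = 2.66 m/s.
Reynolds number Re = ρVD/μ = 0.569 · 2.66 · 0.437 / 1.26e-05 = 5.25e+04.
Re > 4000 → turbulent. Relative roughness ε/D = 4.5e-06/0.437 = 1.03e-05. Swamee-Jain: f = 0.25/(log₁₀[1.03e-05/3.7 + 5.74/5.25e+04^0.9])² = 0.25/(log₁₀[2.78e-06 + 0.000324])² = 0.25/(-3.486)² = 0.02058.
Total minor-loss coefficient ΣK = 3·0.27 = 0.81.
ΔP = [f·L/D + ΣK]·(ρV²/2) = [0.02058·159/0.437 + 0.81]·(0.569·2.66²/2) = [7.487 + 0.81]·2.013 = 16.71 Pa.
ΔP = 16.71 Pa = 1.67×10^-4 bar.

ΔP ≈ 1.67×10^-4 bar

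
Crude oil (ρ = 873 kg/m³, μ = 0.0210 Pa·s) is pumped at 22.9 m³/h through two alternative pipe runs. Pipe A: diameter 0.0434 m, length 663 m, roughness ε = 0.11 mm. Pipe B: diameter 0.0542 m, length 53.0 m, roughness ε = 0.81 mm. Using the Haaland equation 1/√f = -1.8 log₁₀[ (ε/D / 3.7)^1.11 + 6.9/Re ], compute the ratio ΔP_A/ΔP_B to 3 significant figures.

Pipe A: V = Q/A = 0.006361/0.001479 = 4.3 m/s; Re = 7758; ε/D = 0.00253; Haaland → f = 0.03615; ΔP_A = f(L/D)(ρV²/2) = 4.457e+06 Pa.
Pipe B: V = Q/A = 0.006361/0.002307 = 2.757 m/s; Re = 6212; ε/D = 0.0149; Haaland → f = 0.05019; ΔP_B = f(L/D)(ρV²/2) = 1.629e+05 Pa.
ΔP_A/ΔP_B = 4.457e+06/1.629e+05 = 27.4.

ΔP_A/ΔP_B ≈ 27.4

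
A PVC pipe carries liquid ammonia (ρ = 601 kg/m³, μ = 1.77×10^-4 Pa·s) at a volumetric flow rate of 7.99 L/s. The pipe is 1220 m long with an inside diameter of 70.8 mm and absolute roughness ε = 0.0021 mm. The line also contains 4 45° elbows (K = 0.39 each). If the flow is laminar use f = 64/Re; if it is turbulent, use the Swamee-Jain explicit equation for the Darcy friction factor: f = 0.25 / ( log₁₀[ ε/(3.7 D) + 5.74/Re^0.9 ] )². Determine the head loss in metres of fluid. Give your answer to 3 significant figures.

h_f ≈ 49.5 m

Q = 7.99 L/s = 7.99/1000 = 0.00799 m³/s.
Cross-sectional area A = πD²/4 = π(0.0708)²/4 = 0.003937 m²; mean velocity V = Q/A = 0.00799/0.003937 = 2.03 m/s.
Reynolds number Re = ρVD/μ = 601 · 2.03 · 0.0708 / 0.000177 = 4.879e+05.
Re > 4000 → turbulent. Relative roughness ε/D = 2.1e-06/0.0708 = 2.97e-05. Swamee-Jain: f = 0.25/(log₁₀[2.97e-05/3.7 + 5.74/4.879e+05^0.9])² = 0.25/(log₁₀[8.02e-06 + 4.36e-05])² = 0.25/(-4.287)² = 0.0136.
Total minor-loss coefficient ΣK = 4·0.39 = 1.56.
ΔP = [f·L/D + ΣK]·(ρV²/2) = [0.0136·1220/0.0708 + 1.56]·(601·2.03²/2) = [234.4 + 1.56]·1238 = 2.92e+05 Pa.
Head loss h_f = ΔP/(ρg) = 2.92e+05/(601·9.81) = 49.5 m.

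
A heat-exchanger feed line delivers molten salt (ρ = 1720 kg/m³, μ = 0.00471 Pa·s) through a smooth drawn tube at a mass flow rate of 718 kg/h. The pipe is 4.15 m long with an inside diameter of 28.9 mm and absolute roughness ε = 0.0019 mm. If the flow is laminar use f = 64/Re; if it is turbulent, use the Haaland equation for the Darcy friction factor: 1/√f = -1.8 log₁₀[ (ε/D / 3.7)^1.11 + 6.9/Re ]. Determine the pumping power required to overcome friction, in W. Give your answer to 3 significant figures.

ṁ = 718 kg/h = 718/3600 = 0.1994 kg/s.
A = πD²/4 = π(0.0289)²/4 = 0.000656 m²; mean velocity V = ṁ/(ρA) = 0.1994/(1720 · 0.000656) = 0.1768 m/s.
Reynolds number Re = ρVD/μ = 1720 · 0.1768 · 0.0289 / 0.00471 = 1866.
Re < 2300 → laminar flow, so f = 64/Re = 64/1866 = 0.03431 (the turbulent correlation is not needed).
Darcy-Weisbach: ΔP = f(L/D)(ρV²/2) = 0.03431·(4.15/0.0289)·(1720·0.1768²/2) = 0.03431·143.6·26.87 = 132.4 Pa.
Q = ṁ/ρ = 0.1994/1720 = 0.000116 m³/s.
Pumping power P = QΔP = 0.000116·132.4 = 0.01535 W = 0.0154 W.

P ≈ 0.0154 W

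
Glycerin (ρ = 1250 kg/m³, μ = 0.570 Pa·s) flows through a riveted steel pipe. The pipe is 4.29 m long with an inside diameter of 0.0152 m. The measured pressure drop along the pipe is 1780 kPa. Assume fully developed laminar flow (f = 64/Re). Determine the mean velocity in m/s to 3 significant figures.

For laminar flow, f = 64/Re with Re = ρVD/μ, so Darcy-Weisbach reduces to ΔP = 32μLV/D². Solving for V: V = ΔP·D²/(32μL) = 1.78e+06·(0.0152)²/(32·0.57·4.29) = 5.256 m/s.
Check: Re = ρVD/μ = 1250·5.256·0.0152/0.57 = 175.2 < 2300, so the laminar assumption holds.

V ≈ 5.26 m/s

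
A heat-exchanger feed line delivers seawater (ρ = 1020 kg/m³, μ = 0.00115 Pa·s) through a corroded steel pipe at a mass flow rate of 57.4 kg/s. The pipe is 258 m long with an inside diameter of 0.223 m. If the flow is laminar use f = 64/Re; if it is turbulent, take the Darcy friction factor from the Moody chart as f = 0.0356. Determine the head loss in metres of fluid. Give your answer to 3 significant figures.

h_f ≈ 4.36 m

A = πD²/4 = π(0.223)²/4 = 0.03906 m²; mean velocity V = ṁ/(ρA) = 57.4/(1020 · 0.03906) = 1.441 m/s.
Reynolds number Re = ρVD/μ = 1020 · 1.441 · 0.223 / 0.00115 = 2.85e+05.
Re > 4000 → turbulent; use the Moody-chart value f = 0.0356.
Darcy-Weisbach: ΔP = f(L/D)(ρV²/2) = 0.0356·(258/0.223)·(1020·1.441²/2) = 0.0356·1157·1059 = 4.361e+04 Pa.
Head loss h_f = ΔP/(ρg) = 4.361e+04/(1020·9.81) = 4.36 m.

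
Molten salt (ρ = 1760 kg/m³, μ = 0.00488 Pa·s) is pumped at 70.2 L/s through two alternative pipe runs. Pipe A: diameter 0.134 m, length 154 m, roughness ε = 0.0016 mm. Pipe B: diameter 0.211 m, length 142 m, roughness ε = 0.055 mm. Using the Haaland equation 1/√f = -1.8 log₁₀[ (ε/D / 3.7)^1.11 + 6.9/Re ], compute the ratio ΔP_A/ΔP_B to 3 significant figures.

Pipe A: V = Q/A = 0.0702/0.0141 = 4.978 m/s; Re = 2.406e+05; ε/D = 1.19e-05; Haaland → f = 0.01504; ΔP_A = f(L/D)(ρV²/2) = 3.768e+05 Pa.
Pipe B: V = Q/A = 0.0702/0.03497 = 2.008 m/s; Re = 1.528e+05; ε/D = 0.000261; Haaland → f = 0.01787; ΔP_B = f(L/D)(ρV²/2) = 4.265e+04 Pa.
ΔP_A/ΔP_B = 3.768e+05/4.265e+04 = 8.84.

ΔP_A/ΔP_B ≈ 8.84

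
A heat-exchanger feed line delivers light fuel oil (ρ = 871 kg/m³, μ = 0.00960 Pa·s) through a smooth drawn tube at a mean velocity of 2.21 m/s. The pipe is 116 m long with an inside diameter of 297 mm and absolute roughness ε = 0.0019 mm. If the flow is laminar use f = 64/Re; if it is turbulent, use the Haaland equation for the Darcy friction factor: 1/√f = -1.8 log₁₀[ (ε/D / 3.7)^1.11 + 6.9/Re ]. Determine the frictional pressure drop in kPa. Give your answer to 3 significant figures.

Reynolds number Re = ρVD/μ = 871 · 2.21 · 0.297 / 0.0096 = 5.955e+04.
Re > 4000 → turbulent. Relative roughness ε/D = 1.9e-06/0.297 = 6.4e-06. Haaland: 1/√f = -1.8 log₁₀[(6.4e-06/3.7)^1.11 + 6.9/5.955e+04] = -1.8 log₁₀[4.02e-07 + 0.000116] = 7.082, so f = 0.01994.
Darcy-Weisbach: ΔP = f(L/D)(ρV²/2) = 0.01994·(116/0.297)·(871·2.21²/2) = 0.01994·390.6·2127 = 1.656e+04 Pa.
ΔP = 1.656e+04 Pa = 16.6 kPa.

ΔP ≈ 16.6 kPa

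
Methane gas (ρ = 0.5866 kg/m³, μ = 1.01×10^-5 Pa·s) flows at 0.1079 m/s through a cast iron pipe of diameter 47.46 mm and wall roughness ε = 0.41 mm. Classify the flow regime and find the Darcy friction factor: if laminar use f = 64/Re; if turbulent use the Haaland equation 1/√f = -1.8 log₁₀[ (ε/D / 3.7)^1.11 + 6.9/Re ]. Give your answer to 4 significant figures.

Re = ρVD/μ = 0.5866·0.1079·0.04746/1.01e-05 = 297.4.
Re < 2300 → laminar, so f = 64/Re = 0.2152 (roughness is irrelevant in laminar flow).

f ≈ 0.2152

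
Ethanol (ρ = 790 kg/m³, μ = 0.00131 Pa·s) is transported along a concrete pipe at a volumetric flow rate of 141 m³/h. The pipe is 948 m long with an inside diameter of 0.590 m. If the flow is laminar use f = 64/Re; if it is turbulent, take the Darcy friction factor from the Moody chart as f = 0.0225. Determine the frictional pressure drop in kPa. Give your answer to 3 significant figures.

ΔP ≈ 0.293 kPa

Q = 141 m³/h = 141/3600 = 0.03917 m³/s.
Cross-sectional area A = πD²/4 = π(0.59)²/4 = 0.2734 m²; mean velocity V = Q/A = 0.03917/0.2734 = 0.1433 m/s.
Reynolds number Re = ρVD/μ = 790 · 0.1433 · 0.59 / 0.00131 = 5.097e+04.
Re > 4000 → turbulent; use the Moody-chart value f = 0.0225.
Darcy-Weisbach: ΔP = f(L/D)(ρV²/2) = 0.0225·(948/0.59)·(790·0.1433²/2) = 0.0225·1607·8.107 = 293.1 Pa.
ΔP = 293.1 Pa = 0.293 kPa.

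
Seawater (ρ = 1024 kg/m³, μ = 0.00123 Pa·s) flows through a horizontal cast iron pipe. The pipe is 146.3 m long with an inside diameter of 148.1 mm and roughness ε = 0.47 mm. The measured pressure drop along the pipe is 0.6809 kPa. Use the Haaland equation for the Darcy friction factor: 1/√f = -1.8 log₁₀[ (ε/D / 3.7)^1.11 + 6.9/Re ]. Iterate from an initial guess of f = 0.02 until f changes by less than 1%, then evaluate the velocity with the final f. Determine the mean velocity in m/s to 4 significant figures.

Rearranging Darcy-Weisbach: V = √(2·ΔP·D/(f·L·ρ)). With ε/D = 0.00047/0.1481 = 0.00317, iterate starting from f = 0.02:
  f = 0.02 → V = √(2·680.9·0.1481/(0.02·146.3·1024)) = 0.2594 m/s; Re = ρVD/μ = 3.199e+04; f → 0.02987
  f = 0.02987 → V = 0.2123 m/s; Re = 2.618e+04; f → 0.03049
  f = 0.03049 → V = 0.2101 m/s; Re = 2.591e+04; f → 0.03052
Converged (Δf/f < 1%). With the final f = 0.03052: V = √(2·680.9·0.1481/(0.03052·146.3·1024)) = 0.21 m/s.

V ≈ 0.2100 m/s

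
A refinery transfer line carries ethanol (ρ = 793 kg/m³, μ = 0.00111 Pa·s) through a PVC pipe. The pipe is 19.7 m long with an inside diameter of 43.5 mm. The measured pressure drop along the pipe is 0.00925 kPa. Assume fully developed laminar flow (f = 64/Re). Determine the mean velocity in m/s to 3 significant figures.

V ≈ 0.0250 m/s

For laminar flow, f = 64/Re with Re = ρVD/μ, so Darcy-Weisbach reduces to ΔP = 32μLV/D². Solving for V: V = ΔP·D²/(32μL) = 9.25·(0.0435)²/(32·0.00111·19.7) = 0.02501 m/s.
Check: Re = ρVD/μ = 793·0.02501·0.0435/0.00111 = 777.4 < 2300, so the laminar assumption holds.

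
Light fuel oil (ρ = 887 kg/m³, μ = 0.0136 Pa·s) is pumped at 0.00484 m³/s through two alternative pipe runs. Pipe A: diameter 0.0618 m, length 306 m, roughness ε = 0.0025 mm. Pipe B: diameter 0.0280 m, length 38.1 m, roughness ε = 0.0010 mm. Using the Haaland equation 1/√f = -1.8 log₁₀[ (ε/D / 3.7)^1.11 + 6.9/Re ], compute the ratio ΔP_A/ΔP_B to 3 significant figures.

Pipe A: V = Q/A = 0.00484/0.003 = 1.614 m/s; Re = 6504; ε/D = 4.05e-05; Haaland → f = 0.03492; ΔP_A = f(L/D)(ρV²/2) = 1.996e+05 Pa.
Pipe B: V = Q/A = 0.00484/0.0006158 = 7.86 m/s; Re = 1.435e+04; ε/D = 3.57e-05; Haaland → f = 0.02807; ΔP_B = f(L/D)(ρV²/2) = 1.047e+06 Pa.
ΔP_A/ΔP_B = 1.996e+05/1.047e+06 = 0.191.

ΔP_A/ΔP_B ≈ 0.191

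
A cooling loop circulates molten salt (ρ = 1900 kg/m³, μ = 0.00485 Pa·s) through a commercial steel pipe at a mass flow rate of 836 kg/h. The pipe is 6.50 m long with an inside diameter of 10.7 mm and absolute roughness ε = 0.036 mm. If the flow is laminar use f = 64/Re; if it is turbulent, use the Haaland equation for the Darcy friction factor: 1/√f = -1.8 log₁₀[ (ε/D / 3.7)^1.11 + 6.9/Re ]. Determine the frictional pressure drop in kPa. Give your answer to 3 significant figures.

ṁ = 836 kg/h = 836/3600 = 0.2322 kg/s.
A = πD²/4 = π(0.0107)²/4 = 8.992e-05 m²; mean velocity V = ṁ/(ρA) = 0.2322/(1900 · 8.992e-05) = 1.359 m/s.
Reynolds number Re = ρVD/μ = 1900 · 1.359 · 0.0107 / 0.00485 = 5698.
Re > 4000 → turbulent. Relative roughness ε/D = 3.6e-05/0.0107 = 0.00336. Haaland: 1/√f = -1.8 log₁₀[(0.00336/3.7)^1.11 + 6.9/5698] = -1.8 log₁₀[0.000421 + 0.00121] = 5.017, so f = 0.03973.
Darcy-Weisbach: ΔP = f(L/D)(ρV²/2) = 0.03973·(6.5/0.0107)·(1900·1.359²/2) = 0.03973·607.5·1755 = 4.236e+04 Pa.
ΔP = 4.236e+04 Pa = 42.4 kPa.

ΔP ≈ 42.4 kPa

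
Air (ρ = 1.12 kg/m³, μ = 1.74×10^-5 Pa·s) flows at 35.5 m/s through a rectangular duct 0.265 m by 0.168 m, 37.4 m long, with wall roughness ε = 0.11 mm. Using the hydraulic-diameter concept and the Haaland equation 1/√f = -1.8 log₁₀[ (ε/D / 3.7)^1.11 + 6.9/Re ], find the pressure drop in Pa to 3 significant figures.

ΔP ≈ 2290 Pa

Hydraulic diameter D_h = 4A/P = 4·(0.265·0.168)/(2·(0.265+0.168)) = 0.1781/0.866 = 0.2056 m.
Re = ρVD_h/μ = 1.12·35.5·0.2056/1.74e-05 = 4.699e+05.
ε/D_h = 0.00011/0.2056 = 0.000535; Haaland gives 1/√f = -1.8 log₁₀[5.47e-05+1.47e-05] = 7.486, so f = 0.01784.
ΔP = f(L/D_h)(ρV²/2) = 0.01784·37.4/0.2056·705.7 = 2290 Pa.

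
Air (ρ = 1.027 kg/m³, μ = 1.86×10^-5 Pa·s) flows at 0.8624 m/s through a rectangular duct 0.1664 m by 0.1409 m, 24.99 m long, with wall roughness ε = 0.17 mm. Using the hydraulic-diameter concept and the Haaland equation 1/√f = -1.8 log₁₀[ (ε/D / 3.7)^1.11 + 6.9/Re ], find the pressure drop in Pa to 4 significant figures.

ΔP ≈ 2.189 Pa

Hydraulic diameter D_h = 4A/P = 4·(0.1664·0.1409)/(2·(0.1664+0.1409)) = 0.09378/0.6146 = 0.1526 m.
Re = ρVD_h/μ = 1.027·0.8624·0.1526/1.86e-05 = 7266.
ε/D_h = 0.00017/0.1526 = 0.00111; Haaland gives 1/√f = -1.8 log₁₀[0.000123+0.00095] = 5.345, so f = 0.035.
ΔP = f(L/D_h)(ρV²/2) = 0.035·24.99/0.1526·0.3819 = 2.189 Pa.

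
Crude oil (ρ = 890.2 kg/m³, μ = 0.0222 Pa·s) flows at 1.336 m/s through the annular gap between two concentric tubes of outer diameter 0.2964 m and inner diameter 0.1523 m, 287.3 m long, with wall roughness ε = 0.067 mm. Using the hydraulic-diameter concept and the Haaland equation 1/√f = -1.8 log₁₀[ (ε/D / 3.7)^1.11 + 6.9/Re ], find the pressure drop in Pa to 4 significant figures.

Hydraulic diameter D_h = 4A/P = D_o - D_i = 0.2964 - 0.1523 = 0.1441 m.
Re = ρVD_h/μ = 890.2·1.336·0.1441/0.0222 = 7720.
ε/D_h = 6.7e-05/0.1441 = 0.000465; Haaland gives 1/√f = -1.8 log₁₀[4.68e-05+0.000894] = 5.448, so f = 0.03369.
ΔP = f(L/D_h)(ρV²/2) = 0.03369·287.3/0.1441·794.5 = 5.337e+04 Pa.

ΔP ≈ 53370 Pa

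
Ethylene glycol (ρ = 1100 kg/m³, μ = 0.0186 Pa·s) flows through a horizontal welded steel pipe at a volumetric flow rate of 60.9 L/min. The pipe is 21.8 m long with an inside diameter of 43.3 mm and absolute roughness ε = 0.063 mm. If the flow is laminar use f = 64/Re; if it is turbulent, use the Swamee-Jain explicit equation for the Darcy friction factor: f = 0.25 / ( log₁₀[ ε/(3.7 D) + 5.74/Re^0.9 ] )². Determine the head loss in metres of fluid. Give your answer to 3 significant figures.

h_f ≈ 0.442 m

Q = 60.9 L/min = 60.9/60000 = 0.001015 m³/s.
Cross-sectional area A = πD²/4 = π(0.0433)²/4 = 0.001473 m²; mean velocity V = Q/A = 0.001015/0.001473 = 0.6893 m/s.
Reynolds number Re = ρVD/μ = 1100 · 0.6893 · 0.0433 / 0.0186 = 1765.
Re < 2300 → laminar flow, so f = 64/Re = 64/1765 = 0.03626 (the turbulent correlation is not needed).
Darcy-Weisbach: ΔP = f(L/D)(ρV²/2) = 0.03626·(21.8/0.0433)·(1100·0.6893²/2) = 0.03626·503.5·261.3 = 4770 Pa.
Head loss h_f = ΔP/(ρg) = 4770/(1100·9.81) = 0.442 m.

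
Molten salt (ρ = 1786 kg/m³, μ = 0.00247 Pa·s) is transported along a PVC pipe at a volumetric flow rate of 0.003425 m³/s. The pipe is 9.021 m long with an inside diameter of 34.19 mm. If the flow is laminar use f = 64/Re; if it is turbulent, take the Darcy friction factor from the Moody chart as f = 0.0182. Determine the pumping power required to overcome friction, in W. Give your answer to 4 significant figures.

P ≈ 204.4 W

Cross-sectional area A = πD²/4 = π(0.03419)²/4 = 0.0009181 m²; mean velocity V = Q/A = 0.003425/0.0009181 = 3.731 m/s.
Reynolds number Re = ρVD/μ = 1786 · 3.731 · 0.03419 / 0.00247 = 9.223e+04.
Re > 4000 → turbulent; use the Moody-chart value f = 0.0182.
Darcy-Weisbach: ΔP = f(L/D)(ρV²/2) = 0.0182·(9.021/0.03419)·(1786·3.731²/2) = 0.0182·263.8·1.243e+04 = 5.968e+04 Pa.
Pumping power P = QΔP = 0.003425·5.968e+04 = 204.40 W = 204.4 W.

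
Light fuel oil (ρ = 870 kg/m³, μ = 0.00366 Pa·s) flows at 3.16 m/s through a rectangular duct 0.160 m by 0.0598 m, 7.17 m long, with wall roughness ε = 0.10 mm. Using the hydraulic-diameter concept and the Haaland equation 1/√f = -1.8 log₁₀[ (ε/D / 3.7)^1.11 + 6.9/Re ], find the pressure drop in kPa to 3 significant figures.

Hydraulic diameter D_h = 4A/P = 4·(0.16·0.0598)/(2·(0.16+0.0598)) = 0.03827/0.4396 = 0.08706 m.
Re = ρVD_h/μ = 870·3.16·0.08706/0.00366 = 6.54e+04.
ε/D_h = 0.0001/0.08706 = 0.00115; Haaland gives 1/√f = -1.8 log₁₀[0.000128+0.000106] = 6.538, so f = 0.02339.
ΔP = f(L/D_h)(ρV²/2) = 0.02339·7.17/0.08706·4344 = 8369 Pa.
ΔP = 8.37 kPa.

ΔP ≈ 8.37 kPa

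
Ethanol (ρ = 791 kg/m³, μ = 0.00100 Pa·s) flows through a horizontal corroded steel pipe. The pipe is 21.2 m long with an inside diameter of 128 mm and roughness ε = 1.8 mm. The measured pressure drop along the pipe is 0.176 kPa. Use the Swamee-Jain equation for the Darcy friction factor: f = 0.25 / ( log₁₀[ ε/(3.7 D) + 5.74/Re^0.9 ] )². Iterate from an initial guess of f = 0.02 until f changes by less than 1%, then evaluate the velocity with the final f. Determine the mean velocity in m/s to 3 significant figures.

Rearranging Darcy-Weisbach: V = √(2·ΔP·D/(f·L·ρ)). With ε/D = 0.0018/0.128 = 0.0141, iterate starting from f = 0.02:
  f = 0.02 → V = √(2·176·0.128/(0.02·21.2·791)) = 0.3665 m/s; Re = ρVD/μ = 3.711e+04; f → 0.04442
  f = 0.04442 → V = 0.2459 m/s; Re = 2.49e+04; f → 0.04515
  f = 0.04515 → V = 0.2439 m/s; Re = 2.47e+04; f → 0.04517
Converged (Δf/f < 1%). With the final f = 0.04517: V = √(2·176·0.128/(0.04517·21.2·791)) = 0.2439 m/s.

V ≈ 0.244 m/s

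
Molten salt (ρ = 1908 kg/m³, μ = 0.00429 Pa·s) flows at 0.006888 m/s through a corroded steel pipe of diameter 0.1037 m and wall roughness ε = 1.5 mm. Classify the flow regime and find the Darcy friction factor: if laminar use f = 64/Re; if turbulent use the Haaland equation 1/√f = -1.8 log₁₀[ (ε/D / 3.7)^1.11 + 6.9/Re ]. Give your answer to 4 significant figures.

f ≈ 0.2015

Re = ρVD/μ = 1908·0.006888·0.1037/0.00429 = 317.7.
Re < 2300 → laminar, so f = 64/Re = 0.2015 (roughness is irrelevant in laminar flow).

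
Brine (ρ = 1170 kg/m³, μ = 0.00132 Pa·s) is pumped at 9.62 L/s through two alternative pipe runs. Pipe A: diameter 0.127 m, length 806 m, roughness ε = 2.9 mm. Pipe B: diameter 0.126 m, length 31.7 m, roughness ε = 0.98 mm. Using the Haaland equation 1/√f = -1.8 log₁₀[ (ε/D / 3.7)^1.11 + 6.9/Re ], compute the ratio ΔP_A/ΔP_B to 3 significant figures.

Pipe A: V = Q/A = 0.00962/0.01267 = 0.7594 m/s; Re = 8.549e+04; ε/D = 0.0228; Haaland → f = 0.05172; ΔP_A = f(L/D)(ρV²/2) = 1.107e+05 Pa.
Pipe B: V = Q/A = 0.00962/0.01247 = 0.7715 m/s; Re = 8.616e+04; ε/D = 0.00778; Haaland → f = 0.0357; ΔP_B = f(L/D)(ρV²/2) = 3127 Pa.
ΔP_A/ΔP_B = 1.107e+05/3127 = 35.4.

ΔP_A/ΔP_B ≈ 35.4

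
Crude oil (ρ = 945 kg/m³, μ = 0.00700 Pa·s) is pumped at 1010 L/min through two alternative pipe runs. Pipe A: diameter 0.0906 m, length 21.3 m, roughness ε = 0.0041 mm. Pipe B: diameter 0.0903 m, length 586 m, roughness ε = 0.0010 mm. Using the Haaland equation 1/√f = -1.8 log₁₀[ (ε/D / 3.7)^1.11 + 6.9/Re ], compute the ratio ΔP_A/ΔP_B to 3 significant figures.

ΔP_A/ΔP_B ≈ 0.0359

Pipe A: V = Q/A = 0.01683/0.006447 = 2.611 m/s; Re = 3.194e+04; ε/D = 4.53e-05; Haaland → f = 0.02306; ΔP_A = f(L/D)(ρV²/2) = 1.747e+04 Pa.
Pipe B: V = Q/A = 0.01683/0.006404 = 2.628 m/s; Re = 3.204e+04; ε/D = 1.11e-05; Haaland → f = 0.02297; ΔP_B = f(L/D)(ρV²/2) = 4.867e+05 Pa.
ΔP_A/ΔP_B = 1.747e+04/4.867e+05 = 0.0359.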